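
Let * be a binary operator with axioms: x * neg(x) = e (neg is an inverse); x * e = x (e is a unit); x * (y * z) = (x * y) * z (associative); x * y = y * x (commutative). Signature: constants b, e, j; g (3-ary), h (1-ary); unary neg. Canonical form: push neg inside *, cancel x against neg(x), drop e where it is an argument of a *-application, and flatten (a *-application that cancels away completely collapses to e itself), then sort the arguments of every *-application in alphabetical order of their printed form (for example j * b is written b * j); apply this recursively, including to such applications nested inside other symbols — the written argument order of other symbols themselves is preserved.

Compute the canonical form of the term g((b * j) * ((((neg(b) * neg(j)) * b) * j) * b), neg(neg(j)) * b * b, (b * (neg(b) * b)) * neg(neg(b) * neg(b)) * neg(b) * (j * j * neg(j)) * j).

Answer: g(b * b * j, b * b * j, b * b * j * j)

Derivation:
Work inside:  (b * (neg(b) * b)) * neg(neg(b) * neg(b)) * neg(b) * (j * j * neg(j)) * j
Push neg inside:  distribute neg over * and collapse double neg
Collect terms:  b * b * j * j
Rebuild:  g(b * b * j, b * b * j, b * b * j * j)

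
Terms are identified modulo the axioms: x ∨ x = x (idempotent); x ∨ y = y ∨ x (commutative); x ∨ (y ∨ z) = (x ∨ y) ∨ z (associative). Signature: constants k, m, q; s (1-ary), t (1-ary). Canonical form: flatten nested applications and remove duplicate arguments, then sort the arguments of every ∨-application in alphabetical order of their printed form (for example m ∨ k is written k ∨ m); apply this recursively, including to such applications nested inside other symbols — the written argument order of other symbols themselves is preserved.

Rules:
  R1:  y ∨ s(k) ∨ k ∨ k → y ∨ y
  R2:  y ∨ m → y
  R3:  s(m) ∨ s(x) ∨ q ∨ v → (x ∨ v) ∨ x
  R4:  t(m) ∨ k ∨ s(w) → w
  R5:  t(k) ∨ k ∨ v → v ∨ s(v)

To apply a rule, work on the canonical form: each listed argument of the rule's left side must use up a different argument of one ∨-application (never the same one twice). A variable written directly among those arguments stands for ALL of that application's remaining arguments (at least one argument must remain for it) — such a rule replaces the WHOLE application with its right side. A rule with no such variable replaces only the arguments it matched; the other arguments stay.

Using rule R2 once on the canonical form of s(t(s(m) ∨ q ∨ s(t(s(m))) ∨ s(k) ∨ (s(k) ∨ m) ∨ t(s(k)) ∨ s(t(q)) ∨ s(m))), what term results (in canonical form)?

Canonical form:  s(t(m ∨ q ∨ s(k) ∨ s(m) ∨ s(t(q)) ∨ s(t(s(m))) ∨ t(s(k))))
R2 matches:  uses m;  y := q ∨ s(k) ∨ s(m) ∨ s(t(q)) ∨ s(t(s(m))) ∨ t(s(k))
Every leftover argument binds to the variable; the entire application is replaced.
New term:  s(t(q ∨ s(k) ∨ s(m) ∨ s(t(q)) ∨ s(t(s(m))) ∨ t(s(k))))

Answer: s(t(q ∨ s(k) ∨ s(m) ∨ s(t(q)) ∨ s(t(s(m))) ∨ t(s(k))))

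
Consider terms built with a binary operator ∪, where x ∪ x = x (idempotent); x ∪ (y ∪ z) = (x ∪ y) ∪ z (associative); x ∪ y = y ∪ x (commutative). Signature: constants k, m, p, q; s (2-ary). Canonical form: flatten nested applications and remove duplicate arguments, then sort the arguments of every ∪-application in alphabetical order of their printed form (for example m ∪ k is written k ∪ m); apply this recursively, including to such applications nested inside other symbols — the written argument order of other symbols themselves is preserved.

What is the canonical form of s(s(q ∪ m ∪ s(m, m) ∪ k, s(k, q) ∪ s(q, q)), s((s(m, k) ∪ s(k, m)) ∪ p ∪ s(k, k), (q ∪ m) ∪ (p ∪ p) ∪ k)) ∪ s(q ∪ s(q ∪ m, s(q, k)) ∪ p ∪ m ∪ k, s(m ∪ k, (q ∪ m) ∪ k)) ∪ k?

Inside:  s(s(q ∪ m ∪ s(m, m) ∪ k, s(k, q) ∪ s(q, q)), s((s(m, k) ∪ s(k, m)) ∪ p ∪ s(k, k), (q ∪ m) ∪ (p ∪ p) ∪ k))  →  s(s(k ∪ m ∪ q ∪ s(m, m), s(k, q) ∪ s(q, q)), s(p ∪ s(k, k) ∪ s(k, m) ∪ s(m, k), k ∪ m ∪ p ∪ q))
Simplify inside:  s(q ∪ s(q ∪ m, s(q, k)) ∪ p ∪ m ∪ k, s(m ∪ k, (q ∪ m) ∪ k))  →  s(k ∪ m ∪ p ∪ q ∪ s(m ∪ q, s(q, k)), s(k ∪ m, k ∪ m ∪ q))
Sort:  k ∪ s(k ∪ m ∪ p ∪ q ∪ s(m ∪ q, s(q, k)), s(k ∪ m, k ∪ m ∪ q)) ∪ s(s(k ∪ m ∪ q ∪ s(m, m), s(k, q) ∪ s(q, q)), s(p ∪ s(k, k) ∪ s(k, m) ∪ s(m, k), k ∪ m ∪ p ∪ q))

Answer: k ∪ s(k ∪ m ∪ p ∪ q ∪ s(m ∪ q, s(q, k)), s(k ∪ m, k ∪ m ∪ q)) ∪ s(s(k ∪ m ∪ q ∪ s(m, m), s(k, q) ∪ s(q, q)), s(p ∪ s(k, k) ∪ s(k, m) ∪ s(m, k), k ∪ m ∪ p ∪ q))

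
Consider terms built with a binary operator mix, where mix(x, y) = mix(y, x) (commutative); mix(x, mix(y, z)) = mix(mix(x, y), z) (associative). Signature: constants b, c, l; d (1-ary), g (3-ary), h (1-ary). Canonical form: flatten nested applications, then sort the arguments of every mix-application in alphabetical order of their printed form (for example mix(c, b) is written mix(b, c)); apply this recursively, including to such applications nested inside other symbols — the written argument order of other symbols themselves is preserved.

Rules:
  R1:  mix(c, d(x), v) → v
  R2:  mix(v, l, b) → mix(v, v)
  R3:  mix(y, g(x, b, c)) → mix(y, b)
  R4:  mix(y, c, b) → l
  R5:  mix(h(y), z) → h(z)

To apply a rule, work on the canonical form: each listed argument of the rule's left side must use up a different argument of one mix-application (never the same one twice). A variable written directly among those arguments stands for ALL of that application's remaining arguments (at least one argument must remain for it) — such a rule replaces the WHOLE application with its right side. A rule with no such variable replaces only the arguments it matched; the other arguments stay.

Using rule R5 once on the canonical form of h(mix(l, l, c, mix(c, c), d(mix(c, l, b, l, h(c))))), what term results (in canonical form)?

Canonical form:  h(mix(c, c, c, d(mix(b, c, h(c), l, l)), l, l))
R5 matches:  uses h(c);  y := c, z := mix(b, c, l, l)
The extension variable absorbs all remaining arguments, so the whole application is rewritten.
Result:  h(mix(c, c, c, d(h(mix(b, c, l, l))), l, l))

Answer: h(mix(c, c, c, d(h(mix(b, c, l, l))), l, l))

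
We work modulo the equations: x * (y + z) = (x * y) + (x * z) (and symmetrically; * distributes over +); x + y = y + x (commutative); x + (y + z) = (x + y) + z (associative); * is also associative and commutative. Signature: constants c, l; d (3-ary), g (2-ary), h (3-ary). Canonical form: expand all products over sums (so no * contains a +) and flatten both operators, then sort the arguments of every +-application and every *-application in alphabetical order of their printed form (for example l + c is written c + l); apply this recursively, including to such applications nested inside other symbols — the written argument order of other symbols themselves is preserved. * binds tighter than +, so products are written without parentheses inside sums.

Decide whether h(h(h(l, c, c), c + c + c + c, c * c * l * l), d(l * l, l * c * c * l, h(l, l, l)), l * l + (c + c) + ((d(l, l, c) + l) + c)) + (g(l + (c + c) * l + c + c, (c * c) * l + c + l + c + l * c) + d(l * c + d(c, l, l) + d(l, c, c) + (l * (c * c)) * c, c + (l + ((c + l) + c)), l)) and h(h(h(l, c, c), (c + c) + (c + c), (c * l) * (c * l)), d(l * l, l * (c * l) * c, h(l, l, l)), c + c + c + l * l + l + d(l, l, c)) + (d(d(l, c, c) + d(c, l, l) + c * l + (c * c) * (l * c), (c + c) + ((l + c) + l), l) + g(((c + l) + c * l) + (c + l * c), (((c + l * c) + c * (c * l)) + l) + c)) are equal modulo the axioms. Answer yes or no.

Answer: yes — both canonical forms are d(c * c * c * l + c * l + d(c, l, l) + d(l, c, c), c + c + c + l + l, l) + g(c + c + c * l + c * l + l, c + c + c * c * l + c * l + l) + h(h(h(l, c, c), c + c + c + c, c * c * l * l), d(l * l, c * c * l * l, h(l, l, l)), c + c + c + d(l, l, c) + l + l * l)

Derivation:
Left:  h(h(h(l, c, c), c + c + c + c, c * c * l * l), d(l * l, l * c * c * l, h(l, l, l)), l * l + (c + c) + ((d(l, l, c) + l) + c)) + (g(l + (c + c) * l + c + c, (c * c) * l + c + l + c + l * c) + d(l * c + d(c, l, l) + d(l, c, c) + (l * (c * c)) * c, c + (l + ((c + l) + c)), l))
  Expand products over sums:  h(h(h(l, c, c), c + c + c + c, c * c * l * l), d(l * l, c * c * l * l, h(l, l, l)), c + c + c + d(l, l, c) + l + l * l) + g(c + c + c * l + c * l + l, c + c + c * c * l + c * l + l) + d(c * c * c * l + c * l + d(c, l, l) + d(l, c, c), c + c + c + l + l, l)
  Sort arguments:  d(c * c * c * l + c * l + d(c, l, l) + d(l, c, c), c + c + c + l + l, l) + g(c + c + c * l + c * l + l, c + c + c * c * l + c * l + l) + h(h(h(l, c, c), c + c + c + c, c * c * l * l), d(l * l, c * c * l * l, h(l, l, l)), c + c + c + d(l, l, c) + l + l * l)
Right:  h(h(h(l, c, c), (c + c) + (c + c), (c * l) * (c * l)), d(l * l, l * (c * l) * c, h(l, l, l)), c + c + c + l * l + l + d(l, l, c)) + (d(d(l, c, c) + d(c, l, l) + c * l + (c * c) * (l * c), (c + c) + ((l + c) + l), l) + g(((c + l) + c * l) + (c + l * c), (((c + l * c) + c * (c * l)) + l) + c))
  Un-nest:  h(h(h(l, c, c), c + c + c + c, c * c * l * l), d(l * l, c * c * l * l, h(l, l, l)), c + c + c + d(l, l, c) + l + l * l) + d(c * c * c * l + c * l + d(c, l, l) + d(l, c, c), c + c + c + l + l, l) + g(c + c + c * l + c * l + l, c + c + c * c * l + c * l + l)
  Sort arguments:  d(c * c * c * l + c * l + d(c, l, l) + d(l, c, c), c + c + c + l + l, l) + g(c + c + c * l + c * l + l, c + c + c * c * l + c * l + l) + h(h(h(l, c, c), c + c + c + c, c * c * l * l), d(l * l, c * c * l * l, h(l, l, l)), c + c + c + d(l, l, c) + l + l * l)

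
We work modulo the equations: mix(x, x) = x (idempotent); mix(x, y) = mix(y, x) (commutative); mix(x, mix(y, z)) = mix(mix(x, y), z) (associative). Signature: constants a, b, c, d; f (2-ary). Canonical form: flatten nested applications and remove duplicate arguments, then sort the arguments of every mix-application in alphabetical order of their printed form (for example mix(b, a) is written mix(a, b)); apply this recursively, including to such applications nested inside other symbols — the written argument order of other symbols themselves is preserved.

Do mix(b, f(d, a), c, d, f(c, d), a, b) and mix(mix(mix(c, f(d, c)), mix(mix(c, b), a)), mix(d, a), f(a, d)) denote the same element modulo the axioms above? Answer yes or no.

Left:  mix(b, f(d, a), c, d, f(c, d), a, b)
  Drop duplicates:  drop duplicate b
  Sort arguments:  mix(a, b, c, d, f(c, d), f(d, a))
Right:  mix(mix(mix(c, f(d, c)), mix(mix(c, b), a)), mix(d, a), f(a, d))
  Merge nested applications:  mix(c, f(d, c), c, b, a, d, a, f(a, d))
  Deduplicate:  drop duplicate c, a
  Sort:  mix(a, b, c, d, f(a, d), f(d, c))

Answer: no — mix(a, b, c, d, f(c, d), f(d, a)) vs mix(a, b, c, d, f(a, d), f(d, c))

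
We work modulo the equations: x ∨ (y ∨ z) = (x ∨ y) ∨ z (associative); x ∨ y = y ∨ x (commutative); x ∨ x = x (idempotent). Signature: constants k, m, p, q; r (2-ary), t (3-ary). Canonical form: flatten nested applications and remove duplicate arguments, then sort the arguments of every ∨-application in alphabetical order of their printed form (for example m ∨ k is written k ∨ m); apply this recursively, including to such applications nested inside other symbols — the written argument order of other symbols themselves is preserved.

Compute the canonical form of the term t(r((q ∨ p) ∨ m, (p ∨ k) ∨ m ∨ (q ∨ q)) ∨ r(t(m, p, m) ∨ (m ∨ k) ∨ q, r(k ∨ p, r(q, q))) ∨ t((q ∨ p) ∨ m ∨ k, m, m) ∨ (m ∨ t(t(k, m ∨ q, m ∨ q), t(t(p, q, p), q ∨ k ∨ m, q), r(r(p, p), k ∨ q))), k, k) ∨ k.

Inside:  t(r((q ∨ p) ∨ m, (p ∨ k) ∨ m ∨ (q ∨ q)) ∨ r(t(m, p, m) ∨ (m ∨ k) ∨ q, r(k ∨ p, r(q, q))) ∨ t((q ∨ p) ∨ m ∨ k, m, m) ∨ (m ∨ t(t(k, m ∨ q, m ∨ q), t(t(p, q, p), q ∨ k ∨ m, q), r(r(p, p), k ∨ q))), k, k)  →  t(m ∨ r(k ∨ m ∨ q ∨ t(m, p, m), r(k ∨ p, r(q, q))) ∨ r(m ∨ p ∨ q, k ∨ m ∨ p ∨ q) ∨ t(k ∨ m ∨ p ∨ q, m, m) ∨ t(t(k, m ∨ q, m ∨ q), t(t(p, q, p), k ∨ m ∨ q, q), r(r(p, p), k ∨ q)), k, k)
Order the arguments:  k ∨ t(m ∨ r(k ∨ m ∨ q ∨ t(m, p, m), r(k ∨ p, r(q, q))) ∨ r(m ∨ p ∨ q, k ∨ m ∨ p ∨ q) ∨ t(k ∨ m ∨ p ∨ q, m, m) ∨ t(t(k, m ∨ q, m ∨ q), t(t(p, q, p), k ∨ m ∨ q, q), r(r(p, p), k ∨ q)), k, k)

Answer: k ∨ t(m ∨ r(k ∨ m ∨ q ∨ t(m, p, m), r(k ∨ p, r(q, q))) ∨ r(m ∨ p ∨ q, k ∨ m ∨ p ∨ q) ∨ t(k ∨ m ∨ p ∨ q, m, m) ∨ t(t(k, m ∨ q, m ∨ q), t(t(p, q, p), k ∨ m ∨ q, q), r(r(p, p), k ∨ q)), k, k)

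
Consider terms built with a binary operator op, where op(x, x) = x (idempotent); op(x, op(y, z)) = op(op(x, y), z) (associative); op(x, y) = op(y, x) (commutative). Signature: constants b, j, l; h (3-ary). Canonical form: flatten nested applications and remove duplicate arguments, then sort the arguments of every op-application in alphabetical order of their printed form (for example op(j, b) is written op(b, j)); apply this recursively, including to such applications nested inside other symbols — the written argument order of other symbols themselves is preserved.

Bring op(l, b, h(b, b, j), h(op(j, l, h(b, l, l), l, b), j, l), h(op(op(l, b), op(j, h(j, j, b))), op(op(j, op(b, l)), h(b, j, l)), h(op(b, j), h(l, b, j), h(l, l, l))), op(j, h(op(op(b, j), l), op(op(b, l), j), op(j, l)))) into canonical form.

Answer: op(b, h(b, b, j), h(op(b, h(b, l, l), j, l), j, l), h(op(b, h(j, j, b), j, l), op(b, h(b, j, l), j, l), h(op(b, j), h(l, b, j), h(l, l, l))), h(op(b, j, l), op(b, j, l), op(j, l)), j, l)

Derivation:
Un-nest:  op(l, b, h(b, b, j), h(op(j, l, h(b, l, l), l, b), j, l), h(op(op(l, b), op(j, h(j, j, b))), op(op(j, op(b, l)), h(b, j, l)), h(op(b, j), h(l, b, j), h(l, l, l))), j, h(op(op(b, j), l), op(op(b, l), j), op(j, l)))
Canonicalize subterm:  h(op(j, l, h(b, l, l), l, b), j, l)  →  h(op(b, h(b, l, l), j, l), j, l)
Simplify inside:  h(op(op(l, b), op(j, h(j, j, b))), op(op(j, op(b, l)), h(b, j, l)), h(op(b, j), h(l, b, j), h(l, l, l)))  →  h(op(b, h(j, j, b), j, l), op(b, h(b, j, l), j, l), h(op(b, j), h(l, b, j), h(l, l, l)))
Simplify inside:  h(op(op(b, j), l), op(op(b, l), j), op(j, l))  →  h(op(b, j, l), op(b, j, l), op(j, l))
Sort arguments:  op(b, h(b, b, j), h(op(b, h(b, l, l), j, l), j, l), h(op(b, h(j, j, b), j, l), op(b, h(b, j, l), j, l), h(op(b, j), h(l, b, j), h(l, l, l))), h(op(b, j, l), op(b, j, l), op(j, l)), j, l)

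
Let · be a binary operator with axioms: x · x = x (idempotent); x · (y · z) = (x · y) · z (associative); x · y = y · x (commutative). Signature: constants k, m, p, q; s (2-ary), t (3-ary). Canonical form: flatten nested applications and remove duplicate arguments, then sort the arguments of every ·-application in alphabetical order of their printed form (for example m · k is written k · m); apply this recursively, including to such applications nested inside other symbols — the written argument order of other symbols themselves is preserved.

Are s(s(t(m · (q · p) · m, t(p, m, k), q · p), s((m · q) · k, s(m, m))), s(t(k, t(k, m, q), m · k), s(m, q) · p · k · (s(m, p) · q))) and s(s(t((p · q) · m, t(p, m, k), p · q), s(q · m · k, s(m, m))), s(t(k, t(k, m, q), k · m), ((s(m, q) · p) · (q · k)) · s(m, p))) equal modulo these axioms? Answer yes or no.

Left:  s(s(t(m · (q · p) · m, t(p, m, k), q · p), s((m · q) · k, s(m, m))), s(t(k, t(k, m, q), m · k), s(m, q) · p · k · (s(m, p) · q)))
  Work inside:  s(m, q) · p · k · (s(m, p) · q)
  Merge nested applications:  s(m, q) · p · k · s(m, p) · q
  Order the arguments:  k · p · q · s(m, p) · s(m, q)
  Put back:  s(s(t(m · p · q, t(p, m, k), p · q), s(k · m · q, s(m, m))), s(t(k, t(k, m, q), k · m), k · p · q · s(m, p) · s(m, q)))
Right:  s(s(t((p · q) · m, t(p, m, k), p · q), s(q · m · k, s(m, m))), s(t(k, t(k, m, q), k · m), ((s(m, q) · p) · (q · k)) · s(m, p)))
  Descend into:  ((s(m, q) · p) · (q · k)) · s(m, p)
  Un-nest:  s(m, q) · p · q · k · s(m, p)
  Order the arguments:  k · p · q · s(m, p) · s(m, q)
  Reassemble:  s(s(t(m · p · q, t(p, m, k), p · q), s(k · m · q, s(m, m))), s(t(k, t(k, m, q), k · m), k · p · q · s(m, p) · s(m, q)))

Answer: yes — both canonical forms are s(s(t(m · p · q, t(p, m, k), p · q), s(k · m · q, s(m, m))), s(t(k, t(k, m, q), k · m), k · p · q · s(m, p) · s(m, q)))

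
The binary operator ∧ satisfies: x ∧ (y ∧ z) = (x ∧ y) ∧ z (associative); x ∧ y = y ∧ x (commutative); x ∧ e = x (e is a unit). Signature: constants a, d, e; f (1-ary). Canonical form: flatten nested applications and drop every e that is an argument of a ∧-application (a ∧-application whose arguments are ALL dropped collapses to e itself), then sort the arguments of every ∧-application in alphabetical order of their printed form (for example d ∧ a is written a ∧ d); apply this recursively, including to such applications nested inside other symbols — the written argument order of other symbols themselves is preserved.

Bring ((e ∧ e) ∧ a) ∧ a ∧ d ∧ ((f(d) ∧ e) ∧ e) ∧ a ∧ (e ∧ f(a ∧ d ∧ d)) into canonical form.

Answer: a ∧ a ∧ a ∧ d ∧ f(a ∧ d ∧ d) ∧ f(d)

Derivation:
Un-nest:  e ∧ e ∧ a ∧ a ∧ d ∧ f(d) ∧ e ∧ e ∧ a ∧ e ∧ f(a ∧ d ∧ d)
Drop the unit:  drop e (×5)
Sort arguments:  a ∧ a ∧ a ∧ d ∧ f(a ∧ d ∧ d) ∧ f(d)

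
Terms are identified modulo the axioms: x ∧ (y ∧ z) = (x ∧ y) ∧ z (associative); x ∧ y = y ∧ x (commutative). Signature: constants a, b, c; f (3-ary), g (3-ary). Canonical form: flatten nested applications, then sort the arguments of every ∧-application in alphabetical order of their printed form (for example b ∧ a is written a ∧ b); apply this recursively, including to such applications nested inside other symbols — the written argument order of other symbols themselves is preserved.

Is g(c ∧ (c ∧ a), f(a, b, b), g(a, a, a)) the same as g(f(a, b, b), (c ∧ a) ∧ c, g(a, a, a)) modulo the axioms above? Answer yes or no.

Answer: no — g(a ∧ c ∧ c, f(a, b, b), g(a, a, a)) vs g(f(a, b, b), a ∧ c ∧ c, g(a, a, a))

Derivation:
Left:  g(c ∧ (c ∧ a), f(a, b, b), g(a, a, a))
  Work inside:  c ∧ (c ∧ a)
  Merge nested applications:  c ∧ c ∧ a
  Order the arguments:  a ∧ c ∧ c
  Rebuild:  g(a ∧ c ∧ c, f(a, b, b), g(a, a, a))
Right:  g(f(a, b, b), (c ∧ a) ∧ c, g(a, a, a))
  Descend into:  (c ∧ a) ∧ c
  Flatten:  c ∧ a ∧ c
  Sort:  a ∧ c ∧ c
  Rebuild:  g(f(a, b, b), a ∧ c ∧ c, g(a, a, a))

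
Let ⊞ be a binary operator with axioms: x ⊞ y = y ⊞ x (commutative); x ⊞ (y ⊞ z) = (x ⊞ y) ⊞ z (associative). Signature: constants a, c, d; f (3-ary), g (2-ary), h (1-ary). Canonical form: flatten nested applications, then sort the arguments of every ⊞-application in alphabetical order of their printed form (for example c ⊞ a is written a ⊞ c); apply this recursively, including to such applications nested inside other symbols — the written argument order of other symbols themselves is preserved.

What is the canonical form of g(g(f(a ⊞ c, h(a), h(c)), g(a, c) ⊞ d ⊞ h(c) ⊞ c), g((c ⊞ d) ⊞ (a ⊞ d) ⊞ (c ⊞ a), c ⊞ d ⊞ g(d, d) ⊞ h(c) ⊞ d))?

Answer: g(g(f(a ⊞ c, h(a), h(c)), c ⊞ d ⊞ g(a, c) ⊞ h(c)), g(a ⊞ a ⊞ c ⊞ c ⊞ d ⊞ d, c ⊞ d ⊞ d ⊞ g(d, d) ⊞ h(c)))

Derivation:
Focus inside:  (c ⊞ d) ⊞ (a ⊞ d) ⊞ (c ⊞ a)
Merge nested applications:  c ⊞ d ⊞ a ⊞ d ⊞ c ⊞ a
Sort:  a ⊞ a ⊞ c ⊞ c ⊞ d ⊞ d
Put back:  g(g(f(a ⊞ c, h(a), h(c)), c ⊞ d ⊞ g(a, c) ⊞ h(c)), g(a ⊞ a ⊞ c ⊞ c ⊞ d ⊞ d, c ⊞ d ⊞ d ⊞ g(d, d) ⊞ h(c)))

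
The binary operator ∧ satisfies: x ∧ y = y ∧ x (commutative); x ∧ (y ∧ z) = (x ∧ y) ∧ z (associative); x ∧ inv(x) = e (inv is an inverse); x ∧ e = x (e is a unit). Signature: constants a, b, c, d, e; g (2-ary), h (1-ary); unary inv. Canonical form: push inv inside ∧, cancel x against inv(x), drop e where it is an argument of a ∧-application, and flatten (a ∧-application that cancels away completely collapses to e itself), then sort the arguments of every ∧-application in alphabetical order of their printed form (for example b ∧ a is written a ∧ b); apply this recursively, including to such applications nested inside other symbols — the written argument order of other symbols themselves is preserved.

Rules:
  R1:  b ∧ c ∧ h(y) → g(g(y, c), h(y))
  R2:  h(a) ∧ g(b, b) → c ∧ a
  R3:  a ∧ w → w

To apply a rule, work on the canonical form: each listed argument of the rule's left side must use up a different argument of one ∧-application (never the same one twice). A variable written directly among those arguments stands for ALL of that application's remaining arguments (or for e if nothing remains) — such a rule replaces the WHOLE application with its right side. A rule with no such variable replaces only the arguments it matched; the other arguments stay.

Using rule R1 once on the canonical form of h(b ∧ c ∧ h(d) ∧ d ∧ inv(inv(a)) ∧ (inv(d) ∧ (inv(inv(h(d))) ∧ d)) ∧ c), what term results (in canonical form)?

Answer: h(a ∧ c ∧ d ∧ g(g(d, c), h(d)) ∧ h(d))

Derivation:
Canonical form:  h(a ∧ b ∧ c ∧ c ∧ d ∧ h(d) ∧ h(d))
R1 matches:  uses b, c, h(d);  y := d
New term:  h(a ∧ c ∧ d ∧ g(g(d, c), h(d)) ∧ h(d))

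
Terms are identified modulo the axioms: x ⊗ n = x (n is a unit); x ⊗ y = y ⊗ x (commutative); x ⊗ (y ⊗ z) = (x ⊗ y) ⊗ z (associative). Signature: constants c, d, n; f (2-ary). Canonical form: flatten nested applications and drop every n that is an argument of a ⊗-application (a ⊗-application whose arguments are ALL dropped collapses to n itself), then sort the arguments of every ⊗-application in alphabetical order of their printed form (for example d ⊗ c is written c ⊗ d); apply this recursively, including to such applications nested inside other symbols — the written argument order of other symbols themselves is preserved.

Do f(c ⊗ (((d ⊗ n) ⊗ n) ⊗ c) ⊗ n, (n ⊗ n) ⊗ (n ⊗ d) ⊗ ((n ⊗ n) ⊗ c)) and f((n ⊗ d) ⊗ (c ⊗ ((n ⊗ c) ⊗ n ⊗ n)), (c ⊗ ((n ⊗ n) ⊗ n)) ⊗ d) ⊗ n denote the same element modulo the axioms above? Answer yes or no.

Answer: yes — both canonical forms are f(c ⊗ c ⊗ d, c ⊗ d)

Derivation:
Left:  f(c ⊗ (((d ⊗ n) ⊗ n) ⊗ c) ⊗ n, (n ⊗ n) ⊗ (n ⊗ d) ⊗ ((n ⊗ n) ⊗ c))
  Descend into:  (n ⊗ n) ⊗ (n ⊗ d) ⊗ ((n ⊗ n) ⊗ c)
  Flatten:  n ⊗ n ⊗ n ⊗ d ⊗ n ⊗ n ⊗ c
  Drop the unit:  drop n (×5)
  Sort:  c ⊗ d
  Rebuild:  f(c ⊗ c ⊗ d, c ⊗ d)
Right:  f((n ⊗ d) ⊗ (c ⊗ ((n ⊗ c) ⊗ n ⊗ n)), (c ⊗ ((n ⊗ n) ⊗ n)) ⊗ d) ⊗ n
  Inside:  f((n ⊗ d) ⊗ (c ⊗ ((n ⊗ c) ⊗ n ⊗ n)), (c ⊗ ((n ⊗ n) ⊗ n)) ⊗ d)  →  f(c ⊗ c ⊗ d, c ⊗ d)
  Drop the unit:  drop n
  Order the arguments:  f(c ⊗ c ⊗ d, c ⊗ d)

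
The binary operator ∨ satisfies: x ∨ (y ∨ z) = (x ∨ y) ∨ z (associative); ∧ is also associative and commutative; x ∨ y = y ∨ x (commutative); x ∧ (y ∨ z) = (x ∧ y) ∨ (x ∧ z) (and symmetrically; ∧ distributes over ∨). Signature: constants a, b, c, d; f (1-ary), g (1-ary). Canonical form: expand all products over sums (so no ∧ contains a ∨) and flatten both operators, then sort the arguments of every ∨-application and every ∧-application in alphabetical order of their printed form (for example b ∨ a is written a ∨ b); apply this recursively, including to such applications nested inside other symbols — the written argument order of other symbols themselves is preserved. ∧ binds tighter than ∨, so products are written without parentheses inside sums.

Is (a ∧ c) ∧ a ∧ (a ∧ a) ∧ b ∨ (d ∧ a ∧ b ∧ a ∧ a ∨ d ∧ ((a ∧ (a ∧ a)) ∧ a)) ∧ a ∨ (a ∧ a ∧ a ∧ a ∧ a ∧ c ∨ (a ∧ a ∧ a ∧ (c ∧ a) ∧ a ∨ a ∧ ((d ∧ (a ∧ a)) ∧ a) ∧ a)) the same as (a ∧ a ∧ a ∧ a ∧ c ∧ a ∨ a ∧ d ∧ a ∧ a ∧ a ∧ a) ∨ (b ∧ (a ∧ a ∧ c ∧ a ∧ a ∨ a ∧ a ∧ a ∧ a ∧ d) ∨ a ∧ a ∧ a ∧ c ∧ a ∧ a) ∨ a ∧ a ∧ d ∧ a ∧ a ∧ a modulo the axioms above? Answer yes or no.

Answer: yes — both canonical forms are a ∧ a ∧ a ∧ a ∧ a ∧ c ∨ a ∧ a ∧ a ∧ a ∧ a ∧ c ∨ a ∧ a ∧ a ∧ a ∧ a ∧ d ∨ a ∧ a ∧ a ∧ a ∧ a ∧ d ∨ a ∧ a ∧ a ∧ a ∧ b ∧ c ∨ a ∧ a ∧ a ∧ a ∧ b ∧ d

Derivation:
Left:  (a ∧ c) ∧ a ∧ (a ∧ a) ∧ b ∨ (d ∧ a ∧ b ∧ a ∧ a ∨ d ∧ ((a ∧ (a ∧ a)) ∧ a)) ∧ a ∨ (a ∧ a ∧ a ∧ a ∧ a ∧ c ∨ (a ∧ a ∧ a ∧ (c ∧ a) ∧ a ∨ a ∧ ((d ∧ (a ∧ a)) ∧ a) ∧ a))
  Expand products over sums:  a ∧ a ∧ a ∧ a ∧ b ∧ c ∨ a ∧ a ∧ a ∧ a ∧ b ∧ d ∨ a ∧ a ∧ a ∧ a ∧ a ∧ d ∨ a ∧ a ∧ a ∧ a ∧ a ∧ c ∨ a ∧ a ∧ a ∧ a ∧ a ∧ c ∨ a ∧ a ∧ a ∧ a ∧ a ∧ d
  Sort:  a ∧ a ∧ a ∧ a ∧ a ∧ c ∨ a ∧ a ∧ a ∧ a ∧ a ∧ c ∨ a ∧ a ∧ a ∧ a ∧ a ∧ d ∨ a ∧ a ∧ a ∧ a ∧ a ∧ d ∨ a ∧ a ∧ a ∧ a ∧ b ∧ c ∨ a ∧ a ∧ a ∧ a ∧ b ∧ d
Right:  (a ∧ a ∧ a ∧ a ∧ c ∧ a ∨ a ∧ d ∧ a ∧ a ∧ a ∧ a) ∨ (b ∧ (a ∧ a ∧ c ∧ a ∧ a ∨ a ∧ a ∧ a ∧ a ∧ d) ∨ a ∧ a ∧ a ∧ c ∧ a ∧ a) ∨ a ∧ a ∧ d ∧ a ∧ a ∧ a
  Distribute:  a ∧ a ∧ a ∧ a ∧ a ∧ c ∨ a ∧ a ∧ a ∧ a ∧ a ∧ d ∨ a ∧ a ∧ a ∧ a ∧ b ∧ c ∨ a ∧ a ∧ a ∧ a ∧ b ∧ d ∨ a ∧ a ∧ a ∧ a ∧ a ∧ c ∨ a ∧ a ∧ a ∧ a ∧ a ∧ d
  Sort:  a ∧ a ∧ a ∧ a ∧ a ∧ c ∨ a ∧ a ∧ a ∧ a ∧ a ∧ c ∨ a ∧ a ∧ a ∧ a ∧ a ∧ d ∨ a ∧ a ∧ a ∧ a ∧ a ∧ d ∨ a ∧ a ∧ a ∧ a ∧ b ∧ c ∨ a ∧ a ∧ a ∧ a ∧ b ∧ d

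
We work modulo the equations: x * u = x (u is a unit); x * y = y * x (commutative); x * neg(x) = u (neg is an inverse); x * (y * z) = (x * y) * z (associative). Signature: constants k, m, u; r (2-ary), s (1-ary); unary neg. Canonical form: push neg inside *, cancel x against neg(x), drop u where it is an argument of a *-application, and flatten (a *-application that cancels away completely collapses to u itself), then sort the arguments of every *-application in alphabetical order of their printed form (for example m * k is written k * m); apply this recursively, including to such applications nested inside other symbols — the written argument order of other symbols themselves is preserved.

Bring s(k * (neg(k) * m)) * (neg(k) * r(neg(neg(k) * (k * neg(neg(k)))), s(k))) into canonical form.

Push neg inside:  distribute neg over * and collapse double neg
Collect:  s(m) * neg(k) * r(neg(k), s(k))
Order the arguments:  neg(k) * r(neg(k), s(k)) * s(m)

Answer: neg(k) * r(neg(k), s(k)) * s(m)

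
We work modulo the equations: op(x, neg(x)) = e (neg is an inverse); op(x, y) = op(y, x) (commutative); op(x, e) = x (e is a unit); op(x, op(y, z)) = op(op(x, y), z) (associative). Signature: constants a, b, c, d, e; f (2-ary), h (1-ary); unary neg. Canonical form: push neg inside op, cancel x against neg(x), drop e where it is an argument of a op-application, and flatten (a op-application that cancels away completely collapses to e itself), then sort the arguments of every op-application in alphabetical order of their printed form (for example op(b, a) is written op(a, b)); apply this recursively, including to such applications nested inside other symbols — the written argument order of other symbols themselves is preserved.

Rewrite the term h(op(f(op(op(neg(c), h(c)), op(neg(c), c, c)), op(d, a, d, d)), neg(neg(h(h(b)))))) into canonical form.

Work inside:  op(f(op(op(neg(c), h(c)), op(neg(c), c, c)), op(d, a, d, d)), neg(neg(h(h(b)))))
Push neg inside:  distribute neg over op and collapse double neg
Combine occurrences:  op(f(h(c), op(a, d, d, d)), h(h(b)))
Put back:  h(op(f(h(c), op(a, d, d, d)), h(h(b))))

Answer: h(op(f(h(c), op(a, d, d, d)), h(h(b))))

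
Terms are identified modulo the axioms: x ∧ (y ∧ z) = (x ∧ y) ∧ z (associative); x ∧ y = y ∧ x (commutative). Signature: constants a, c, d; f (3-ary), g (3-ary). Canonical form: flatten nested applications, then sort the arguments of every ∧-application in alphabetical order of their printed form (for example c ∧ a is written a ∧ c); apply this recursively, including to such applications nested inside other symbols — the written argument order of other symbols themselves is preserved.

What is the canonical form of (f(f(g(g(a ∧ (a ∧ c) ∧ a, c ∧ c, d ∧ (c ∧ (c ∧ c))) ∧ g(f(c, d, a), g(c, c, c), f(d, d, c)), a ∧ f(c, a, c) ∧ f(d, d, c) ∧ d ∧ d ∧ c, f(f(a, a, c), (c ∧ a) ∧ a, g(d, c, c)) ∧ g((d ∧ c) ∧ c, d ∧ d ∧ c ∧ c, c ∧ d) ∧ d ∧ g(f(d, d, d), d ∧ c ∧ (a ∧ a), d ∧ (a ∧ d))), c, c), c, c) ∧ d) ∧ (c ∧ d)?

Un-nest:  f(f(g(g(a ∧ (a ∧ c) ∧ a, c ∧ c, d ∧ (c ∧ (c ∧ c))) ∧ g(f(c, d, a), g(c, c, c), f(d, d, c)), a ∧ f(c, a, c) ∧ f(d, d, c) ∧ d ∧ d ∧ c, f(f(a, a, c), (c ∧ a) ∧ a, g(d, c, c)) ∧ g((d ∧ c) ∧ c, d ∧ d ∧ c ∧ c, c ∧ d) ∧ d ∧ g(f(d, d, d), d ∧ c ∧ (a ∧ a), d ∧ (a ∧ d))), c, c), c, c) ∧ d ∧ c ∧ d
Canonicalize subterm:  f(f(g(g(a ∧ (a ∧ c) ∧ a, c ∧ c, d ∧ (c ∧ (c ∧ c))) ∧ g(f(c, d, a), g(c, c, c), f(d, d, c)), a ∧ f(c, a, c) ∧ f(d, d, c) ∧ d ∧ d ∧ c, f(f(a, a, c), (c ∧ a) ∧ a, g(d, c, c)) ∧ g((d ∧ c) ∧ c, d ∧ d ∧ c ∧ c, c ∧ d) ∧ d ∧ g(f(d, d, d), d ∧ c ∧ (a ∧ a), d ∧ (a ∧ d))), c, c), c, c)  →  f(f(g(g(a ∧ a ∧ a ∧ c, c ∧ c, c ∧ c ∧ c ∧ d) ∧ g(f(c, d, a), g(c, c, c), f(d, d, c)), a ∧ c ∧ d ∧ d ∧ f(c, a, c) ∧ f(d, d, c), d ∧ f(f(a, a, c), a ∧ a ∧ c, g(d, c, c)) ∧ g(c ∧ c ∧ d, c ∧ c ∧ d ∧ d, c ∧ d) ∧ g(f(d, d, d), a ∧ a ∧ c ∧ d, a ∧ d ∧ d)), c, c), c, c)
Sort arguments:  c ∧ d ∧ d ∧ f(f(g(g(a ∧ a ∧ a ∧ c, c ∧ c, c ∧ c ∧ c ∧ d) ∧ g(f(c, d, a), g(c, c, c), f(d, d, c)), a ∧ c ∧ d ∧ d ∧ f(c, a, c) ∧ f(d, d, c), d ∧ f(f(a, a, c), a ∧ a ∧ c, g(d, c, c)) ∧ g(c ∧ c ∧ d, c ∧ c ∧ d ∧ d, c ∧ d) ∧ g(f(d, d, d), a ∧ a ∧ c ∧ d, a ∧ d ∧ d)), c, c), c, c)

Answer: c ∧ d ∧ d ∧ f(f(g(g(a ∧ a ∧ a ∧ c, c ∧ c, c ∧ c ∧ c ∧ d) ∧ g(f(c, d, a), g(c, c, c), f(d, d, c)), a ∧ c ∧ d ∧ d ∧ f(c, a, c) ∧ f(d, d, c), d ∧ f(f(a, a, c), a ∧ a ∧ c, g(d, c, c)) ∧ g(c ∧ c ∧ d, c ∧ c ∧ d ∧ d, c ∧ d) ∧ g(f(d, d, d), a ∧ a ∧ c ∧ d, a ∧ d ∧ d)), c, c), c, c)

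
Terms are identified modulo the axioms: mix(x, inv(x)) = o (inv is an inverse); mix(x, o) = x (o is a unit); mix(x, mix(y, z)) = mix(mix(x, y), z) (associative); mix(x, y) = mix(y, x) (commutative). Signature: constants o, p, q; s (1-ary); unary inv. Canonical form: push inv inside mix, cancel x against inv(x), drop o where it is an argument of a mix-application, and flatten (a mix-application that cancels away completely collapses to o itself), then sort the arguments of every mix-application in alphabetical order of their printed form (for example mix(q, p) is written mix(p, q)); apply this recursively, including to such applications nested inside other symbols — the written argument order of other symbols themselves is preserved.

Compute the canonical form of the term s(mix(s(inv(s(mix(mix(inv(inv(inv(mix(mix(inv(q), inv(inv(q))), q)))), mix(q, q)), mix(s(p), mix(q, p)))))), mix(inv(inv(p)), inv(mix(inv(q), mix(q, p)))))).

Answer: s(s(inv(s(mix(p, q, q, s(p))))))

Derivation:
Focus inside:  mix(s(inv(s(mix(mix(inv(inv(inv(mix(mix(inv(q), inv(inv(q))), q)))), mix(q, q)), mix(s(p), mix(q, p)))))), mix(inv(inv(p)), inv(mix(inv(q), mix(q, p)))))
Push inv inside:  distribute inv over mix and collapse double inv
Cancel inverse pairs:  p cancels; q cancels
Collect:  s(inv(s(mix(p, q, q, s(p)))))
Reassemble:  s(s(inv(s(mix(p, q, q, s(p))))))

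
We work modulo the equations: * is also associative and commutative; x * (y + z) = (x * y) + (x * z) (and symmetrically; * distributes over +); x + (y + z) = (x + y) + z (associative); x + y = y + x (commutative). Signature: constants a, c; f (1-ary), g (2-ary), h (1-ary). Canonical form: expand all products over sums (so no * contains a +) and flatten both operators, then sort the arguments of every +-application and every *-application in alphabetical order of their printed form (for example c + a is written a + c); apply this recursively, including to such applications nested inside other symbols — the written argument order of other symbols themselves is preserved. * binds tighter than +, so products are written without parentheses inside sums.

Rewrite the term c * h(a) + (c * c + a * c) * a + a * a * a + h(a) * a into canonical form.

Expand products over sums:  c * h(a) + a * c * c + a * a * c + a * a * a + a * h(a)
Order the arguments:  a * a * a + a * a * c + a * c * c + a * h(a) + c * h(a)

Answer: a * a * a + a * a * c + a * c * c + a * h(a) + c * h(a)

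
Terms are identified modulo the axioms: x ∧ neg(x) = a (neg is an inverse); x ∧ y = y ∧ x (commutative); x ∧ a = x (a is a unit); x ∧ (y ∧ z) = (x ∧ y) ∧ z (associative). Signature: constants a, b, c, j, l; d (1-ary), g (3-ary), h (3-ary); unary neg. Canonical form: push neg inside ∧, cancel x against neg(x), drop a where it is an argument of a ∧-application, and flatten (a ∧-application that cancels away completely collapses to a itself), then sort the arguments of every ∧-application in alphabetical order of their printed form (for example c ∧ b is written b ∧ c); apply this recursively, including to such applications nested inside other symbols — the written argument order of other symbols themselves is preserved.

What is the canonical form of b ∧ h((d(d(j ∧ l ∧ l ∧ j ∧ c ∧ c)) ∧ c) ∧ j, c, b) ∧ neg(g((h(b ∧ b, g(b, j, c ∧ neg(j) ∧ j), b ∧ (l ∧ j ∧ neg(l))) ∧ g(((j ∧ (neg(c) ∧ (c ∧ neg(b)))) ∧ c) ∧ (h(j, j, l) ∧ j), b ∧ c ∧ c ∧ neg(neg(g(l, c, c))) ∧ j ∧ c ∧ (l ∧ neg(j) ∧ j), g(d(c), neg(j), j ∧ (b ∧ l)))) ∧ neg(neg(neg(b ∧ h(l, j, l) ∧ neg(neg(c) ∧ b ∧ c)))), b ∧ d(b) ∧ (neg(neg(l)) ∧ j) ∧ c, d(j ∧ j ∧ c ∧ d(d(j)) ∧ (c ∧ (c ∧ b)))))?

Answer: b ∧ h(c ∧ d(d(c ∧ c ∧ j ∧ j ∧ l ∧ l)) ∧ j, c, b) ∧ neg(g(g(c ∧ h(j, j, l) ∧ j ∧ j ∧ neg(b), b ∧ c ∧ c ∧ c ∧ g(l, c, c) ∧ j ∧ l, g(d(c), neg(j), b ∧ j ∧ l)) ∧ h(b ∧ b, g(b, j, c), b ∧ j) ∧ neg(h(l, j, l)), b ∧ c ∧ d(b) ∧ j ∧ l, d(b ∧ c ∧ c ∧ c ∧ d(d(j)) ∧ j ∧ j)))

Derivation:
Push neg inside:  distribute neg over ∧ and collapse double neg
Collect terms:  b ∧ h(c ∧ d(d(c ∧ c ∧ j ∧ j ∧ l ∧ l)) ∧ j, c, b) ∧ neg(g(g(c ∧ h(j, j, l) ∧ j ∧ j ∧ neg(b), b ∧ c ∧ c ∧ c ∧ g(l, c, c) ∧ j ∧ l, g(d(c), neg(j), b ∧ j ∧ l)) ∧ h(b ∧ b, g(b, j, c), b ∧ j) ∧ neg(h(l, j, l)), b ∧ c ∧ d(b) ∧ j ∧ l, d(b ∧ c ∧ c ∧ c ∧ d(d(j)) ∧ j ∧ j)))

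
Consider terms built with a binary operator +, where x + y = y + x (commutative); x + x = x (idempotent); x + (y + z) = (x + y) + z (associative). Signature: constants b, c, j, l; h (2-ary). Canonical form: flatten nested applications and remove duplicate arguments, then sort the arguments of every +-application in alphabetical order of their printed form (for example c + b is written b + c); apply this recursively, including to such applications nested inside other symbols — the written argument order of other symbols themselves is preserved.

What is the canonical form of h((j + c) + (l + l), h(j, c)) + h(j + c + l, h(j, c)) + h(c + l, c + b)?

Answer: h(c + j + l, h(j, c)) + h(c + l, b + c)

Derivation:
Canonicalize subterm:  h((j + c) + (l + l), h(j, c))  →  h(c + j + l, h(j, c))
Inside:  h(j + c + l, h(j, c))  →  h(c + j + l, h(j, c))
Canonicalize subterm:  h(c + l, c + b)  →  h(c + l, b + c)
Drop duplicates:  drop duplicate h(c + j + l, h(j, c))
Order the arguments:  h(c + j + l, h(j, c)) + h(c + l, b + c)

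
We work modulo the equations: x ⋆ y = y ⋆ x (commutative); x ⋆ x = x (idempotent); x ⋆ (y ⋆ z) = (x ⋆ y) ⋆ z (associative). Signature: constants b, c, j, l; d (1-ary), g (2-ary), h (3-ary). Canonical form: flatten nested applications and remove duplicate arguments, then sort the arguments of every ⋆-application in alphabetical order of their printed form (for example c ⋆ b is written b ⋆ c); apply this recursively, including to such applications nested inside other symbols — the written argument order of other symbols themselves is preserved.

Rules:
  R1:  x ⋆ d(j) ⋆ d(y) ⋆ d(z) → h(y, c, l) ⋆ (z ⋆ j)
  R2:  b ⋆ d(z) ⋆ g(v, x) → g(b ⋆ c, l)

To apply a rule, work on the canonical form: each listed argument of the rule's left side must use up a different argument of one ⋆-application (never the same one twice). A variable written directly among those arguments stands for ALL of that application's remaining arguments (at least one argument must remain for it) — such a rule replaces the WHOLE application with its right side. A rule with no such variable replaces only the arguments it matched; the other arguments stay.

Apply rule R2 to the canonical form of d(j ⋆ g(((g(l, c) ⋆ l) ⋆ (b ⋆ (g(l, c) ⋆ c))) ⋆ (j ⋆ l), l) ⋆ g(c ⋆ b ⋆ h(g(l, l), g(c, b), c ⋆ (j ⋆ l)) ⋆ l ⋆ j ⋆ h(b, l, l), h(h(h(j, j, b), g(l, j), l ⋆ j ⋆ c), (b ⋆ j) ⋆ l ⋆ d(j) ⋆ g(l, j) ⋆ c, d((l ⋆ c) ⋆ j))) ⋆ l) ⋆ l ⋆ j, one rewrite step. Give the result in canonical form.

Answer: d(g(b ⋆ c ⋆ g(l, c) ⋆ j ⋆ l, l) ⋆ g(b ⋆ c ⋆ h(b, l, l) ⋆ h(g(l, l), g(c, b), c ⋆ j ⋆ l) ⋆ j ⋆ l, h(h(h(j, j, b), g(l, j), c ⋆ j ⋆ l), c ⋆ g(b ⋆ c, l) ⋆ j ⋆ l, d(c ⋆ j ⋆ l))) ⋆ j ⋆ l) ⋆ j ⋆ l

Derivation:
Canonical form:  d(g(b ⋆ c ⋆ g(l, c) ⋆ j ⋆ l, l) ⋆ g(b ⋆ c ⋆ h(b, l, l) ⋆ h(g(l, l), g(c, b), c ⋆ j ⋆ l) ⋆ j ⋆ l, h(h(h(j, j, b), g(l, j), c ⋆ j ⋆ l), b ⋆ c ⋆ d(j) ⋆ g(l, j) ⋆ j ⋆ l, d(c ⋆ j ⋆ l))) ⋆ j ⋆ l) ⋆ j ⋆ l
Match R2:  consume b, d(j), g(l, j);  v := l, x := j, z := j
Giving:  d(g(b ⋆ c ⋆ g(l, c) ⋆ j ⋆ l, l) ⋆ g(b ⋆ c ⋆ h(b, l, l) ⋆ h(g(l, l), g(c, b), c ⋆ j ⋆ l) ⋆ j ⋆ l, h(h(h(j, j, b), g(l, j), c ⋆ j ⋆ l), c ⋆ g(b ⋆ c, l) ⋆ j ⋆ l, d(c ⋆ j ⋆ l))) ⋆ j ⋆ l) ⋆ j ⋆ l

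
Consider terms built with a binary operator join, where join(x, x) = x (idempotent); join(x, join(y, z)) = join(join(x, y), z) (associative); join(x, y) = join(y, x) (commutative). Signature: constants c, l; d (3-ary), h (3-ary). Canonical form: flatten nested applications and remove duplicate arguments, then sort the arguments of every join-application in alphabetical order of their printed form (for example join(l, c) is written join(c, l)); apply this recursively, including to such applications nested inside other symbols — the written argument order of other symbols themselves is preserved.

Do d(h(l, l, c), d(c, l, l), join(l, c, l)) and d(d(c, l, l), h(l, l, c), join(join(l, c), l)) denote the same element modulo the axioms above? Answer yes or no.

Answer: no — d(h(l, l, c), d(c, l, l), join(c, l)) vs d(d(c, l, l), h(l, l, c), join(c, l))

Derivation:
Left:  d(h(l, l, c), d(c, l, l), join(l, c, l))
  Descend into:  join(l, c, l)
  Idempotence:  drop duplicate l
  Sort arguments:  join(c, l)
  Rebuild:  d(h(l, l, c), d(c, l, l), join(c, l))
Right:  d(d(c, l, l), h(l, l, c), join(join(l, c), l))
  Descend into:  join(join(l, c), l)
  Merge nested applications:  join(l, c, l)
  Idempotence:  drop duplicate l
  Sort:  join(c, l)
  Reassemble:  d(d(c, l, l), h(l, l, c), join(c, l))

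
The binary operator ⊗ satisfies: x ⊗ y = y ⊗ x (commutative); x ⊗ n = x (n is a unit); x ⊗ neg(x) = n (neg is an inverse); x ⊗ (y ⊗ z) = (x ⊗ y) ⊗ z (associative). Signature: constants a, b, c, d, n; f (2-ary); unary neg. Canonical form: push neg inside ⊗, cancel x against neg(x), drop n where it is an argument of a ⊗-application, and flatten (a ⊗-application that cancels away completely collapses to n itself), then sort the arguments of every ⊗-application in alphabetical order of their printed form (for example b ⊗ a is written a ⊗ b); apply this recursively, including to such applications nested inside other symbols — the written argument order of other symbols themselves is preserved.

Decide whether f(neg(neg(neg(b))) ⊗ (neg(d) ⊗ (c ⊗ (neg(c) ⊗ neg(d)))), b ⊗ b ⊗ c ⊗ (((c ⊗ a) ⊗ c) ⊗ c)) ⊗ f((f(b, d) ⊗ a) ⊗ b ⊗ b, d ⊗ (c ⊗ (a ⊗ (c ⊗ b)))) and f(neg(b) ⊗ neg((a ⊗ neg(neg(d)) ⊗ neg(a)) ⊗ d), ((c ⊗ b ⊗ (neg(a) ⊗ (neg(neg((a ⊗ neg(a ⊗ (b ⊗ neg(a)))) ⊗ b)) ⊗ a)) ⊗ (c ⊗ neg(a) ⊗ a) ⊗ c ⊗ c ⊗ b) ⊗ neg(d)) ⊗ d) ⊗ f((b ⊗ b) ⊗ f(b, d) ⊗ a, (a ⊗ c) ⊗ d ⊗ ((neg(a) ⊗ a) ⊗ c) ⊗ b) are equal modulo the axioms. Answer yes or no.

Answer: yes — both canonical forms are f(a ⊗ b ⊗ b ⊗ f(b, d), a ⊗ b ⊗ c ⊗ c ⊗ d) ⊗ f(neg(b) ⊗ neg(d) ⊗ neg(d), a ⊗ b ⊗ b ⊗ c ⊗ c ⊗ c ⊗ c)

Derivation:
Left:  f(neg(neg(neg(b))) ⊗ (neg(d) ⊗ (c ⊗ (neg(c) ⊗ neg(d)))), b ⊗ b ⊗ c ⊗ (((c ⊗ a) ⊗ c) ⊗ c)) ⊗ f((f(b, d) ⊗ a) ⊗ b ⊗ b, d ⊗ (c ⊗ (a ⊗ (c ⊗ b))))
  Push neg inside:  distribute neg over ⊗ and collapse double neg
  Collect:  f(neg(b) ⊗ neg(d) ⊗ neg(d), a ⊗ b ⊗ b ⊗ c ⊗ c ⊗ c ⊗ c) ⊗ f(a ⊗ b ⊗ b ⊗ f(b, d), a ⊗ b ⊗ c ⊗ c ⊗ d)
  Order the arguments:  f(a ⊗ b ⊗ b ⊗ f(b, d), a ⊗ b ⊗ c ⊗ c ⊗ d) ⊗ f(neg(b) ⊗ neg(d) ⊗ neg(d), a ⊗ b ⊗ b ⊗ c ⊗ c ⊗ c ⊗ c)
Right:  f(neg(b) ⊗ neg((a ⊗ neg(neg(d)) ⊗ neg(a)) ⊗ d), ((c ⊗ b ⊗ (neg(a) ⊗ (neg(neg((a ⊗ neg(a ⊗ (b ⊗ neg(a)))) ⊗ b)) ⊗ a)) ⊗ (c ⊗ neg(a) ⊗ a) ⊗ c ⊗ c ⊗ b) ⊗ neg(d)) ⊗ d) ⊗ f((b ⊗ b) ⊗ f(b, d) ⊗ a, (a ⊗ c) ⊗ d ⊗ ((neg(a) ⊗ a) ⊗ c) ⊗ b)
  Push neg inside:  distribute neg over ⊗ and collapse double neg
  Combine occurrences:  f(neg(b) ⊗ neg(d) ⊗ neg(d), a ⊗ b ⊗ b ⊗ c ⊗ c ⊗ c ⊗ c) ⊗ f(a ⊗ b ⊗ b ⊗ f(b, d), a ⊗ b ⊗ c ⊗ c ⊗ d)
  Sort arguments:  f(a ⊗ b ⊗ b ⊗ f(b, d), a ⊗ b ⊗ c ⊗ c ⊗ d) ⊗ f(neg(b) ⊗ neg(d) ⊗ neg(d), a ⊗ b ⊗ b ⊗ c ⊗ c ⊗ c ⊗ c)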